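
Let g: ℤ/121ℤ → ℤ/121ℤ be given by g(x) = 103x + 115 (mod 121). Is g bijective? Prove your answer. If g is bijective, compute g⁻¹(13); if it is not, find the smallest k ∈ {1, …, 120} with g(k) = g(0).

46

If g(s) = g(t), then 103s ≡ 103t (mod 121). Because gcd(103, 121) = 1, we may cancel 103 to get s ≡ t (mod 121).
We now compute 103⁻¹ mod 121 explicitly. Euclid's algorithm: 121 = 1·103 + 18, 103 = 5·18 + 13, 18 = 1·13 + 5, 13 = 2·5 + 3, 5 = 1·3 + 2, 3 = 1·2 + 1; back-substituting gives 1 = 47·103 − 40·121, so 103⁻¹ ≡ 47 (mod 121).
For any y ∈ ℤ/121ℤ, x = 47(y − 115) mod 121 satisfies g(x) = 103·47(y − 115) + 115 ≡ y (since 103·47 ≡ 1 mod 121). So every y has a preimage.
Thus g is bijective.
Since g is bijective, we compute g⁻¹(13): solve 103x + 115 ≡ 13 (mod 121), i.e. 103x ≡ 19 (mod 121).
Multiplying by 103⁻¹ = 47 gives x ≡ 47·19 = 893 = 7·121 + 46 ≡ 46 (mod 121).
Check: g(46) = 103·46 + 115 = 4853 = 40·121 + 13 ≡ 13 (mod 121).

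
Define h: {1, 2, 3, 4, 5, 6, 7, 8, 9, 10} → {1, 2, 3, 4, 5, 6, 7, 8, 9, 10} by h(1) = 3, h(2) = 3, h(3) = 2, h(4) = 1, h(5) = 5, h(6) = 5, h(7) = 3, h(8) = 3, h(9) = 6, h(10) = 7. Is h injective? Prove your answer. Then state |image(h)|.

6

h(1) = 3 = h(2) with 1 ≠ 2, so h is not injective.
The image of h is {1, 2, 3, 5, 6, 7}, which has 6 elements.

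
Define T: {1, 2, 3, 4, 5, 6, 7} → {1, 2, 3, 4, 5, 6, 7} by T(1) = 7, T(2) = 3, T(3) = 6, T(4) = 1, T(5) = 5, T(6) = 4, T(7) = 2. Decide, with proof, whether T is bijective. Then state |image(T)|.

7

The values 7, 3, 6, 1, 5, 4, 2 are a permutation of {1, 2, 3, 4, 5, 6, 7}: each element appears exactly once.
So T is injective and surjective, hence bijective.
The image of T is {1, 2, 3, 4, 5, 6, 7}, which has 7 elements.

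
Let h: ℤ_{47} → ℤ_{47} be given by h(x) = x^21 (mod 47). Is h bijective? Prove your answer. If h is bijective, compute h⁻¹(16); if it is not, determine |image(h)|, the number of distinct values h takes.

Since 47 is prime, the nonzero elements of ℤ_{47} form a cyclic group of order 46.
As gcd(21, 46) = 1, raising to the 21st power is a bijection on this group: if u^21 ≡ v^21 then (uv^{−1})^21 = 1, and the only element of order dividing gcd(21, 46) = 1 is 1, so u = v.
With h(0) = 0 this makes h injective on all of ℤ_{47}, hence bijective (finite equal-size domain and codomain). In particular h is bijective.
Since h is bijective, we find the preimage of 16. The inverse of x ↦ x^21 on (ℤ_{47})^× is x ↦ x^11, because 21·11 = 231 = 5·46 + 1 ≡ 1 (mod 46) and x^{46} = 1 for x ≠ 0 (Fermat). So h⁻¹(16) = 16^11 mod 47.
Repeated squaring mod 47: 16^1 ≡ 16, 16^2 ≡ 16² = 256 ≡ 21, 16^4 ≡ 21² = 441 ≡ 18, 16^8 ≡ 18² = 324 ≡ 42. Since 11 = 8 + 2 + 1, 16^11 ≡ 42·21·16: 42·21 = 882 ≡ 36, then 36·16 = 576 ≡ 12. So 16^11 ≡ 12 (mod 47).
Hence h⁻¹(16) = 12.

12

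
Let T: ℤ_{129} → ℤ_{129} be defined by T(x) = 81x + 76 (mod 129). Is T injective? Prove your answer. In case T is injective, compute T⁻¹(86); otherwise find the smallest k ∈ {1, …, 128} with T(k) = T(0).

43

We have gcd(81, 129) = 3 > 1. Taking u = 0 and v = 43: T(0) = 76 and T(43) = 81·43 + 76 = 3559 ≡ 76 (mod 129).
So T(0) = T(43) while 0 ≠ 43, so T is not injective.
Since T is not injective, we find the least positive k with T(k) = T(0): this means 81k ≡ 0 (mod 129), i.e. 129 ∣ 81k. Since gcd(81, 129) = 3, dividing through by 3 this holds exactly when 43 ∣ 27k, and as gcd(27, 43) = 1, exactly when 43 ∣ k.
The smallest positive such k is 43.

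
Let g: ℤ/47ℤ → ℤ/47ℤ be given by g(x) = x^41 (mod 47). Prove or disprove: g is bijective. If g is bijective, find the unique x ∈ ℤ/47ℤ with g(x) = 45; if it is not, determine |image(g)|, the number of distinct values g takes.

Since 47 is prime, the nonzero elements of ℤ/47ℤ form a cyclic group of order 46.
As gcd(41, 46) = 1, raising to the 41st power is a bijection on this group: if u^41 ≡ v^41 then (uv^{−1})^41 = 1, and the only element of order dividing gcd(41, 46) = 1 is 1, so u = v.
With g(0) = 0 this makes g injective on all of ℤ/47ℤ, hence bijective (finite equal-size domain and codomain). In particular g is bijective.
Since g is bijective, we find the preimage of 45. The inverse of x ↦ x^41 on (ℤ/47ℤ)^× is x ↦ x^9, because 41·9 = 369 = 8·46 + 1 ≡ 1 (mod 46) and x^{46} = 1 for x ≠ 0 (Fermat). So g⁻¹(45) = 45^9 mod 47.
Repeated squaring mod 47: 45^1 ≡ 45, 45^2 ≡ 45² = 2025 ≡ 4, 45^4 ≡ 4² = 16, 45^8 ≡ 16² = 256 ≡ 21. Since 9 = 8 + 1, 45^9 ≡ 21·45: 21·45 = 945 ≡ 5. So 45^9 ≡ 5 (mod 47).
Hence g⁻¹(45) = 5.

5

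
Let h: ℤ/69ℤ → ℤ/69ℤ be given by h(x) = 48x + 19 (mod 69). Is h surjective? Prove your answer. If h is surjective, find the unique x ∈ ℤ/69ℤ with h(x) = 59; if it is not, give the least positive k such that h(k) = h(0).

Recall: h is surjective if every y in the codomain equals h(x) for some x in the domain.
Since gcd(48, 69) = 3, we have 48x ≡ 0 (mod 3) for all x, so h(x) ≡ 1 (mod 3).
But 0 ≢ 1 (mod 3), so 0 ∈ ℤ/69ℤ has no preimage. Hence h is not surjective.
Since h is not surjective, we find the least positive k with h(k) = h(0): this means 48k ≡ 0 (mod 69), i.e. 69 ∣ 48k. Since gcd(48, 69) = 3, dividing through by 3 this holds exactly when 23 ∣ 16k, and as gcd(16, 23) = 1, exactly when 23 ∣ k.
The smallest positive such k is 23.

23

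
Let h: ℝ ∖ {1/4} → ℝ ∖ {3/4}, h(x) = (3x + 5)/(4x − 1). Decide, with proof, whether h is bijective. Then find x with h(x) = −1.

Suppose h(x_1) = h(x_2). Cross-multiplying: (3x_1 + 5)(4x_2 − 1) = (3x_2 + 5)(4x_1 − 1).
Expanding both sides and cancelling the symmetric terms leaves −23·(x_1 − x_2) = 0. Since −23 ≠ 0, x_1 = x_2. Thus h is injective.
For any y ≠ 3/4, solving y(4x − 1) = 3x + 5 for x gives a well-defined x ≠ 1/4. So h is surjective.
Therefore h is bijective.
Solving h(x) = −1: cross-multiplying gives 3x + 5 = −1(4x − 1), which rearranges to 7x = −4, so x = −4/7.

-4/7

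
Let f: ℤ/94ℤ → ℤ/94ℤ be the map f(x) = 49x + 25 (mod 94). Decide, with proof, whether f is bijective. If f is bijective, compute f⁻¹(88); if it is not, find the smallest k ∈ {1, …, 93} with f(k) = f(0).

55

Recall: injectivity means: for all a, b in the domain, f(a) = f(b) implies a = b.
Suppose f(a) = f(b) in ℤ/94ℤ. Then 49a + 25 ≡ 49b + 25 (mod 94), hence 49(a − b) ≡ 0 (mod 94).
Since gcd(49, 94) = 1, 49 is invertible modulo 94, therefore a − b ≡ 0 (mod 94), i.e. a = b.
We now compute 49⁻¹ mod 94 explicitly. Euclid's algorithm: 94 = 1·49 + 45, 49 = 1·45 + 4, 45 = 11·4 + 1; back-substituting gives 1 = 71·49 − 37·94, so 49⁻¹ ≡ 71 (mod 94).
Then y ↦ 71(y − 25) is a two-sided inverse to f, so every y ∈ ℤ/94ℤ has a preimage.
Therefore f is bijective.
Since f is bijective, we compute f⁻¹(88): solve 49x + 25 ≡ 88 (mod 94), i.e. 49x ≡ 63 (mod 94).
Multiplying by 49⁻¹ = 71 gives x ≡ 71·63 = 4473 = 47·94 + 55 ≡ 55 (mod 94).
Check: f(55) = 49·55 + 25 = 2720 = 28·94 + 88 ≡ 88 (mod 94).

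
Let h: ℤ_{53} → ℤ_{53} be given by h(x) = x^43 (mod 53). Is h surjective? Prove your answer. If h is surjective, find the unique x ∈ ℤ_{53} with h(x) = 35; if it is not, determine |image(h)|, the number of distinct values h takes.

27

Since 53 is prime, the nonzero elements of ℤ_{53} form a cyclic group of order 52.
As gcd(43, 52) = 1, raising to the 43rd power is a bijection on this group: if x_1^43 ≡ x_2^43 then (x_1x_2^{−1})^43 = 1, and the only element of order dividing gcd(43, 52) = 1 is 1, so x_1 = x_2.
With h(0) = 0 this makes h injective on all of ℤ_{53}, hence bijective (finite equal-size domain and codomain). In particular h is surjective.
Since h is surjective, we find the preimage of 35. The inverse of x ↦ x^43 on (ℤ_{53})^× is x ↦ x^23, because 43·23 = 989 = 19·52 + 1 ≡ 1 (mod 52) and x^{52} = 1 for x ≠ 0 (Fermat). So h⁻¹(35) = 35^23 mod 53.
Repeated squaring mod 53: 35^1 ≡ 35, 35^2 ≡ 35² = 1225 ≡ 6, 35^4 ≡ 6² = 36, 35^8 ≡ 36² = 1296 ≡ 24, 35^16 ≡ 24² = 576 ≡ 46. Since 23 = 16 + 4 + 2 + 1, 35^23 ≡ 46·36·6·35: 46·36 = 1656 ≡ 13, then 13·6 = 78 ≡ 25, then 25·35 = 875 ≡ 27. So 35^23 ≡ 27 (mod 53).
Hence h⁻¹(35) = 27.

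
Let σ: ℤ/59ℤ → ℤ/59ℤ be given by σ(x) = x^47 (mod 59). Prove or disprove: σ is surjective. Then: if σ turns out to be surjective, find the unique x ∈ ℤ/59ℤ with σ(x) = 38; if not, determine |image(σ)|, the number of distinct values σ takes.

10

Since 59 is prime, the nonzero elements of ℤ/59ℤ form a cyclic group of order 58.
As gcd(47, 58) = 1, raising to the 47th power is a bijection on this group: if x_1^47 ≡ x_2^47 then (x_1x_2^{−1})^47 = 1, and the only element of order dividing gcd(47, 58) = 1 is 1, so x_1 = x_2.
With σ(0) = 0 this makes σ injective on all of ℤ/59ℤ, hence bijective (finite equal-size domain and codomain). In particular σ is surjective.
Since σ is surjective, we find the preimage of 38. The inverse of x ↦ x^47 on (ℤ/59ℤ)^× is x ↦ x^21, because 47·21 = 987 = 17·58 + 1 ≡ 1 (mod 58) and x^{58} = 1 for x ≠ 0 (Fermat). So σ⁻¹(38) = 38^21 mod 59.
Repeated squaring mod 59: 38^1 ≡ 38, 38^2 ≡ 38² = 1444 ≡ 28, 38^4 ≡ 28² = 784 ≡ 17, 38^8 ≡ 17² = 289 ≡ 53, 38^16 ≡ 53² = 2809 ≡ 36. Since 21 = 16 + 4 + 1, 38^21 ≡ 36·17·38: 36·17 = 612 ≡ 22, then 22·38 = 836 ≡ 10. So 38^21 ≡ 10 (mod 59).
Hence σ⁻¹(38) = 10.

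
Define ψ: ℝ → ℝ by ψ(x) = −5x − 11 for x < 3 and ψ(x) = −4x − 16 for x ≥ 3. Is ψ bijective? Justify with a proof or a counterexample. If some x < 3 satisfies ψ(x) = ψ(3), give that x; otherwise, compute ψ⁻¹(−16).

Both pieces are strictly decreasing (slopes −5 and −4), so each is injective on its own interval.
The left piece maps (−∞, 3) onto (−26, ∞); the right piece maps [3, ∞) onto (−∞, −28].
The images leave a gap (−26 has no preimage), so ψ is not surjective, hence not bijective.
Because the two images are disjoint, no x < 3 has ψ(x) = ψ(3), so we compute ψ⁻¹(−16): −16 lies in (−26, ∞), so solve −5x − 11 = −16: x = (−16 + 11)/(−5) = 1.

1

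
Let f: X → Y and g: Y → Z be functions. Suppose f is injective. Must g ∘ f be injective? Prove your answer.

not injective

No. Take X = Y = Z = {0, 1}, f = identity (injective), and g(x) = 0 for every x.
Then (g ∘ f)(0) = 0 = (g ∘ f)(1) with 0 ≠ 1, so g ∘ f is not injective.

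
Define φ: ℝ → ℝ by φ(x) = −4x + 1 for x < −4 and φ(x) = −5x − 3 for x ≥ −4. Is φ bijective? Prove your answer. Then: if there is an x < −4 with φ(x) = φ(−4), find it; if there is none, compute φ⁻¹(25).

-6

Both pieces are strictly decreasing (slopes −4 and −5), so each is injective on its own interval.
The left piece maps (−∞, −4) onto (17, ∞); the right piece maps [−4, ∞) onto (−∞, 17].
Since 17 = 17, the images partition ℝ: φ is injective and surjective, hence bijective.
Because the two images are disjoint, no x < −4 has φ(x) = φ(−4), so we compute φ⁻¹(25): 25 lies in (17, ∞), so solve −4x + 1 = 25: x = (25 − 1)/(−4) = −6.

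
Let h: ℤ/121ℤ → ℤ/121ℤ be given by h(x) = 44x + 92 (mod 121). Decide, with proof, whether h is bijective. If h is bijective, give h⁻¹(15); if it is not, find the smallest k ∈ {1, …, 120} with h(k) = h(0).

We have gcd(44, 121) = 11 > 1. Taking u = 0 and v = 11: h(0) = 92 and h(11) = 44·11 + 92 = 576 ≡ 92 (mod 121).
So h(0) = h(11) while 0 ≠ 11, therefore h is not injective, hence not bijective.
Since h is not bijective, we find the least positive k with h(k) = h(0): this means 44k ≡ 0 (mod 121), i.e. 121 ∣ 44k. Since gcd(44, 121) = 11, dividing through by 11 this holds exactly when 11 ∣ 4k, and as gcd(4, 11) = 1, exactly when 11 ∣ k.
The smallest positive such k is 11.

11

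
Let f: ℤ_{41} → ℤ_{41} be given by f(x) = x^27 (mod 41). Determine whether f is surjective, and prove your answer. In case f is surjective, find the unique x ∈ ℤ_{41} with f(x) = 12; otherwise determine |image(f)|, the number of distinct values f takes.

Since 41 is prime, the nonzero elements of ℤ_{41} form a cyclic group of order 40.
As gcd(27, 40) = 1, raising to the 27th power is a bijection on this group: if x_1^27 ≡ x_2^27 then (x_1x_2^{−1})^27 = 1, and the only element of order dividing gcd(27, 40) = 1 is 1, so x_1 = x_2.
With f(0) = 0 this makes f injective on all of ℤ_{41}, hence bijective (finite equal-size domain and codomain). In particular f is surjective.
Since f is surjective, we find the preimage of 12. The inverse of x ↦ x^27 on (ℤ_{41})^× is x ↦ x^3, because 27·3 = 81 = 2·40 + 1 ≡ 1 (mod 40) and x^{40} = 1 for x ≠ 0 (Fermat). So f⁻¹(12) = 12^3 mod 41.
Repeated squaring mod 41: 12^1 ≡ 12, 12^2 ≡ 12² = 144 ≡ 21. Since 3 = 2 + 1, 12^3 ≡ 21·12: 21·12 = 252 ≡ 6. So 12^3 ≡ 6 (mod 41).
Hence f⁻¹(12) = 6.

6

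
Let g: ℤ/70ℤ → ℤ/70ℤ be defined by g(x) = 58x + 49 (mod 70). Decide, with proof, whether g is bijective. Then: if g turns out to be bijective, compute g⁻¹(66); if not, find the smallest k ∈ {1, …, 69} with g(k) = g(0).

35

We have gcd(58, 70) = 2 > 1. Taking s = 0 and t = 35: g(0) = 49 and g(35) = 58·35 + 49 = 2079 ≡ 49 (mod 70).
So g(0) = g(35) while 0 ≠ 35, thus g is not injective, hence not bijective.
Since g is not bijective, we find the least positive k with g(k) = g(0): this means 58k ≡ 0 (mod 70), i.e. 70 ∣ 58k. Since gcd(58, 70) = 2, dividing through by 2 this holds exactly when 35 ∣ 29k, and as gcd(29, 35) = 1, exactly when 35 ∣ k.
The smallest positive such k is 35.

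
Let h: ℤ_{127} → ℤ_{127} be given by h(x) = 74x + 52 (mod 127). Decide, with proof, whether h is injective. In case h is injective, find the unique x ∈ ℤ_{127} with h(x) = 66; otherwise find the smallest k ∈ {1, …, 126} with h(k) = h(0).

If h(a) = h(b), then 74a ≡ 74b (mod 127). Because gcd(74, 127) = 1, we may cancel 74 to get a ≡ b (mod 127).
So h is injective.
We now compute 74⁻¹ mod 127 explicitly. Euclid's algorithm: 127 = 1·74 + 53, 74 = 1·53 + 21, 53 = 2·21 + 11, 21 = 1·11 + 10, 11 = 1·10 + 1; back-substituting gives 1 = 115·74 − 67·127, so 74⁻¹ ≡ 115 (mod 127).
Since h is injective, we compute h⁻¹(66): solve 74x + 52 ≡ 66 (mod 127), i.e. 74x ≡ 14 (mod 127).
Multiplying by 74⁻¹ = 115 gives x ≡ 115·14 = 1610 = 12·127 + 86 ≡ 86 (mod 127).
Check: h(86) = 74·86 + 52 = 6416 = 50·127 + 66 ≡ 66 (mod 127).

86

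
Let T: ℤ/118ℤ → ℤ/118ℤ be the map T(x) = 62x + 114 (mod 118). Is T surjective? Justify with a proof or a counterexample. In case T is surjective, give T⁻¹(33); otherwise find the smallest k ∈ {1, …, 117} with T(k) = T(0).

Since gcd(62, 118) = 2, we have 62x ≡ 0 (mod 2) for all x, so T(x) ≡ 0 (mod 2).
But 1 ≢ 0 (mod 2), so 1 ∈ ℤ/118ℤ has no preimage. So T is not surjective.
Since T is not surjective, we find the least positive k with T(k) = T(0): this means 62k ≡ 0 (mod 118), i.e. 118 ∣ 62k. Since gcd(62, 118) = 2, dividing through by 2 this holds exactly when 59 ∣ 31k, and as gcd(31, 59) = 1, exactly when 59 ∣ k.
The smallest positive such k is 59.

59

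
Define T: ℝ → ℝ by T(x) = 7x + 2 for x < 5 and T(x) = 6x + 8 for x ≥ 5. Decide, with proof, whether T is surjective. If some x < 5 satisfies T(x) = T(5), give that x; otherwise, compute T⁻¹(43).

Both pieces are strictly increasing (slopes 7 and 6), so each is injective on its own interval.
The left piece maps (−∞, 5) onto (−∞, 37); the right piece maps [5, ∞) onto [38, ∞).
The union (−∞, 37) ∪ [38, ∞) omits the interval between 37 and 38; in particular 37 has no preimage. So T is not surjective.
Because the two images are disjoint, no x < 5 has T(x) = T(5), so we compute T⁻¹(43): 43 lies in [38, ∞), so solve 6x + 8 = 43: x = (43 − 8)/6 = 35/6.

35/6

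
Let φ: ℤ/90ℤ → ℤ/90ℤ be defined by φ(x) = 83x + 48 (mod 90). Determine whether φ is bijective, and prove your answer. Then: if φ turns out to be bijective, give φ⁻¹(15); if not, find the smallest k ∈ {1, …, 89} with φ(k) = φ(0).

Suppose φ(x_1) = φ(x_2) in ℤ/90ℤ. Then 83x_1 + 48 ≡ 83x_2 + 48 (mod 90), so 83(x_1 − x_2) ≡ 0 (mod 90).
Since gcd(83, 90) = 1, 83 is invertible modulo 90, so x_1 − x_2 ≡ 0 (mod 90), i.e. x_1 = x_2.
We now compute 83⁻¹ mod 90 explicitly. Euclid's algorithm: 90 = 1·83 + 7, 83 = 11·7 + 6, 7 = 1·6 + 1; back-substituting gives 1 = 77·83 − 71·90, so 83⁻¹ ≡ 77 (mod 90).
Then y ↦ 77(y − 48) is a two-sided inverse to φ, so every y ∈ ℤ/90ℤ has a preimage.
Hence φ is bijective.
Since φ is bijective, we compute φ⁻¹(15): solve 83x + 48 ≡ 15 (mod 90), i.e. 83x ≡ 57 (mod 90).
Multiplying by 83⁻¹ = 77 gives x ≡ 77·57 = 4389 = 48·90 + 69 ≡ 69 (mod 90).
Check: φ(69) = 83·69 + 48 = 5775 = 64·90 + 15 ≡ 15 (mod 90).

69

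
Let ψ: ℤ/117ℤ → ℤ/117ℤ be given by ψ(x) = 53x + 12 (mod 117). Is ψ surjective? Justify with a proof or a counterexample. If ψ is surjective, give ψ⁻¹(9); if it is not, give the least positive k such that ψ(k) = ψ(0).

75

Since gcd(53, 117) = 1, 53 is invertible modulo 117. Euclid's algorithm: 117 = 2·53 + 11, 53 = 4·11 + 9, 11 = 1·9 + 2, 9 = 4·2 + 1; back-substituting gives 1 = 53·53 − 24·117, so 53⁻¹ ≡ 53 (mod 117).
Then y ↦ 53(y − 12) is a two-sided inverse to ψ, so every y ∈ ℤ/117ℤ has a preimage.
Thus ψ is surjective.
Since ψ is surjective, we find ψ⁻¹(9): we need 53x ≡ 9 − 12 ≡ 114 (mod 117). Using 53⁻¹ = 53: x ≡ 53·114 = 6042 = 51·117 + 75, so x = 75.
Check: ψ(75) = 53·75 + 12 = 3987 = 34·117 + 9 ≡ 9 (mod 117).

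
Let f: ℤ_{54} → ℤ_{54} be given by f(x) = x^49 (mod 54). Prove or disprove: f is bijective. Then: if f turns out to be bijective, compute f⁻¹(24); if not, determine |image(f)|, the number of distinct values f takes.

f(0) = 0^49 = 0.
f(6): Repeated squaring mod 54: 6^1 ≡ 6, 6^2 ≡ 6² = 36, 6^4 ≡ 36² = 1296 ≡ 0, 6^8 ≡ 0² = 0, 6^16 ≡ 0² = 0, 6^32 ≡ 0² = 0. Since 49 = 32 + 16 + 1, 6^49 ≡ 0·0·6: 0·0 = 0, then 0·6 = 0. So 6^49 ≡ 0 (mod 54).
So f(0) = f(6) = 0 while 0 ≠ 6, hence f is not injective, hence not bijective.
Since f is not bijective, we determine |image(f)|. Computing x^49 mod 54 for each x (by repeated squaring, reducing mod 54 at every step), the values f(0), f(1), …, f(53) are: 0, 1, 38, 27, 40, 23, 0, 25, 8, 27, 10, 47, 0, 49, 32, 27, 34, 17, 0, 19, 2, 27, 4, 41, 0, 43, 26, 27, 28, 11, 0, 13, 50, 27, 52, 35, 0, 37, 20, 27, 22, 5, 0, 7, 44, 27, 46, 29, 0, 31, 14, 27, 16, 53.
The distinct values are {0, 1, 2, 4, 5, 7, 8, 10, 11, 13, 14, 16, 17, 19, 20, 22, 23, 25, 26, 27, 28, 29, 31, 32, 34, 35, 37, 38, 40, 41, 43, 44, 46, 47, 49, 50, 52, 53}; there are 38 of them.

38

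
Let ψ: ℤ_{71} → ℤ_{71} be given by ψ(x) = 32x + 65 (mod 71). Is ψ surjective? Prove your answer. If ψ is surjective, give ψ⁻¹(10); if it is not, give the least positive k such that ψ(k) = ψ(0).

Recall: ψ is surjective if every y in the codomain equals ψ(x) for some x in the domain.
Since gcd(32, 71) = 1, 32 is invertible modulo 71. Euclid's algorithm: 71 = 2·32 + 7, 32 = 4·7 + 4, 7 = 1·4 + 3, 4 = 1·3 + 1; back-substituting gives 1 = 20·32 − 9·71, so 32⁻¹ ≡ 20 (mod 71).
Then y ↦ 20(y − 65) is a two-sided inverse to ψ, so every y ∈ ℤ_{71} has a preimage.
Thus ψ is surjective.
Since ψ is surjective, we compute ψ⁻¹(10): solve 32x + 65 ≡ 10 (mod 71), i.e. 32x ≡ 16 (mod 71).
Multiplying by 32⁻¹ = 20 gives x ≡ 20·16 = 320 = 4·71 + 36 ≡ 36 (mod 71).
Check: ψ(36) = 32·36 + 65 = 1217 = 17·71 + 10 ≡ 10 (mod 71).

36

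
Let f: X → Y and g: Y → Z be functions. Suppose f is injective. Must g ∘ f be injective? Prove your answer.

No. Take X = Y = Z = {1, 2}, f = identity (injective), and g(x) = 1 for every x.
Then (g ∘ f)(1) = 1 = (g ∘ f)(2) with 1 ≠ 2, so g ∘ f is not injective.

not injective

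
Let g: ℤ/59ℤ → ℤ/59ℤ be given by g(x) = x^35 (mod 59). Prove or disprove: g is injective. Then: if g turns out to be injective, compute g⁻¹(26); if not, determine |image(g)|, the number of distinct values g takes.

15

Since 59 is prime, the nonzero elements of ℤ/59ℤ form a cyclic group of order 58.
As gcd(35, 58) = 1, raising to the 35th power is a bijection on this group: if a^35 ≡ b^35 then (ab^{−1})^35 = 1, and the only element of order dividing gcd(35, 58) = 1 is 1, so a = b.
With g(0) = 0 this makes g injective on all of ℤ/59ℤ, hence bijective (finite equal-size domain and codomain). In particular g is injective.
Since g is injective, we find the preimage of 26. The inverse of x ↦ x^35 on (ℤ/59ℤ)^× is x ↦ x^5, because 35·5 = 175 = 3·58 + 1 ≡ 1 (mod 58) and x^{58} = 1 for x ≠ 0 (Fermat). So g⁻¹(26) = 26^5 mod 59.
Repeated squaring mod 59: 26^1 ≡ 26, 26^2 ≡ 26² = 676 ≡ 27, 26^4 ≡ 27² = 729 ≡ 21. Since 5 = 4 + 1, 26^5 ≡ 21·26: 21·26 = 546 ≡ 15. So 26^5 ≡ 15 (mod 59).
Hence g⁻¹(26) = 15.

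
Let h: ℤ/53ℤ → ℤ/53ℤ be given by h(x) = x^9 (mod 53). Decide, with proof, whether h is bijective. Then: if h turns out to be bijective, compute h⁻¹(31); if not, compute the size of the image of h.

48

Since 53 is prime, the nonzero elements of ℤ/53ℤ form a cyclic group of order 52.
As gcd(9, 52) = 1, raising to the 9th power is a bijection on this group: if s^9 ≡ t^9 then (st^{−1})^9 = 1, and the only element of order dividing gcd(9, 52) = 1 is 1, so s = t.
With h(0) = 0 this makes h injective on all of ℤ/53ℤ, hence bijective (finite equal-size domain and codomain). In particular h is bijective.
Since h is bijective, we find the preimage of 31. The inverse of x ↦ x^9 on (ℤ/53ℤ)^× is x ↦ x^29, because 9·29 = 261 = 5·52 + 1 ≡ 1 (mod 52) and x^{52} = 1 for x ≠ 0 (Fermat). So h⁻¹(31) = 31^29 mod 53.
Repeated squaring mod 53: 31^1 ≡ 31, 31^2 ≡ 31² = 961 ≡ 7, 31^4 ≡ 7² = 49, 31^8 ≡ 49² = 2401 ≡ 16, 31^16 ≡ 16² = 256 ≡ 44. Since 29 = 16 + 8 + 4 + 1, 31^29 ≡ 44·16·49·31: 44·16 = 704 ≡ 15, then 15·49 = 735 ≡ 46, then 46·31 = 1426 ≡ 48. So 31^29 ≡ 48 (mod 53).
Hence h⁻¹(31) = 48.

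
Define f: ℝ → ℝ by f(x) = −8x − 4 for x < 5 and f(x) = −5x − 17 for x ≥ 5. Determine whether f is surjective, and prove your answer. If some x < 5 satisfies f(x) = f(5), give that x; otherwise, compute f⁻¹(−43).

Both pieces are strictly decreasing (slopes −8 and −5), so each is injective on its own interval.
The left piece maps (−∞, 5) onto (−44, ∞); the right piece maps [5, ∞) onto (−∞, −42].
The union (−44, ∞) ∪ (−∞, −42] covers ℝ, so f is surjective.
For the follow-up: the images overlap, so an x < 5 with f(x) = f(5) exists. f(5) = −42; solving −8x − 4 = −42 for x < 5 gives x = (−42 + 4)/(−8) = 19/4.

19/4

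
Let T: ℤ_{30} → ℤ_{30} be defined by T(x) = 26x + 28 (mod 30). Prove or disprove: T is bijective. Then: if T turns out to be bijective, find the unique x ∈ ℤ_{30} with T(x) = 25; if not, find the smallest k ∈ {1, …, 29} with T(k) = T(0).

Recall: T is injective if T(a) = T(b) implies a = b.
We have gcd(26, 30) = 2 > 1. Taking a = 0 and b = 15: T(0) = 28 and T(15) = 26·15 + 28 = 418 ≡ 28 (mod 30).
So T(0) = T(15) while 0 ≠ 15, so T is not injective, hence not bijective.
Since T is not bijective, we find the least positive k with T(k) = T(0): this means 26k ≡ 0 (mod 30), i.e. 30 ∣ 26k. Since gcd(26, 30) = 2, dividing through by 2 this holds exactly when 15 ∣ 13k, and as gcd(13, 15) = 1, exactly when 15 ∣ k.
The smallest positive such k is 15.

15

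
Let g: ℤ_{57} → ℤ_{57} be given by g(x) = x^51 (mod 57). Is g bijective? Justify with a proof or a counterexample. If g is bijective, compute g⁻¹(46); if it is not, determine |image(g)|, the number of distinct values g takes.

g(1) = 1^51 = 1.
g(7): Repeated squaring mod 57: 7^1 ≡ 7, 7^2 ≡ 7² = 49, 7^4 ≡ 49² = 2401 ≡ 7, 7^8 ≡ 7² = 49, 7^16 ≡ 49² = 2401 ≡ 7, 7^32 ≡ 7² = 49. Since 51 = 32 + 16 + 2 + 1, 7^51 ≡ 49·7·49·7: 49·7 = 343 ≡ 1, then 1·49 = 49, then 49·7 = 343 ≡ 1. So 7^51 ≡ 1 (mod 57).
So g(1) = g(7) = 1 while 1 ≠ 7, hence g is not injective, hence not bijective.
Since g is not bijective, we determine |image(g)|. Computing x^51 mod 57 for each x (by repeated squaring, reducing mod 57 at every step), the values g(0), g(1), …, g(56) are: 0, 1, 50, 12, 49, 26, 30, 1, 56, 30, 46, 20, 18, 46, 50, 27, 7, 26, 18, 19, 20, 12, 31, 11, 45, 49, 20, 18, 49, 8, 39, 37, 8, 12, 46, 26, 45, 37, 38, 39, 31, 50, 30, 7, 11, 39, 37, 11, 27, 1, 56, 27, 31, 8, 45, 7, 56.
The distinct values are {0, 1, 7, 8, 11, 12, 18, 19, 20, 26, 27, 30, 31, 37, 38, 39, 45, 46, 49, 50, 56}; there are 21 of them.

21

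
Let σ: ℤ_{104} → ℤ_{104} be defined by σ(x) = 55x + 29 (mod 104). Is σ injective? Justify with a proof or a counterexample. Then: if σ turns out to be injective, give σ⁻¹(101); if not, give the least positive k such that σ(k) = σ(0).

24

By definition, σ is injective if σ(s) = σ(t) implies s = t.
Suppose σ(s) = σ(t) in ℤ_{104}. Then 55s + 29 ≡ 55t + 29 (mod 104), hence 55(s − t) ≡ 0 (mod 104).
Since gcd(55, 104) = 1, 55 is invertible modulo 104, so s − t ≡ 0 (mod 104), i.e. s = t.
Therefore σ is injective.
We now compute 55⁻¹ mod 104 explicitly. Euclid's algorithm: 104 = 1·55 + 49, 55 = 1·49 + 6, 49 = 8·6 + 1; back-substituting gives 1 = 87·55 − 46·104, so 55⁻¹ ≡ 87 (mod 104).
Since σ is injective, we compute σ⁻¹(101): solve 55x + 29 ≡ 101 (mod 104), i.e. 55x ≡ 72 (mod 104).
Multiplying by 55⁻¹ = 87 gives x ≡ 87·72 = 6264 = 60·104 + 24 ≡ 24 (mod 104).
Check: σ(24) = 55·24 + 29 = 1349 = 12·104 + 101 ≡ 101 (mod 104).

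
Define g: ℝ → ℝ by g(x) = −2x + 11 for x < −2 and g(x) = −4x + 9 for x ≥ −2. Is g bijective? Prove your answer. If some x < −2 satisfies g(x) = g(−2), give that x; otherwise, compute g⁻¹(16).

Both pieces are strictly decreasing (slopes −2 and −4), so each is injective on its own interval.
The left piece maps (−∞, −2) onto (15, ∞); the right piece maps [−2, ∞) onto (−∞, 17].
These images overlap. In particular g(−2) = 17 (right piece), and solving −2x + 11 = 17 on the left piece gives x = −3 < −2.
So g(−3) = g(−2) with −3 ≠ −2, and g is not injective, hence not bijective. This x = −3 is the requested value below −2.

-3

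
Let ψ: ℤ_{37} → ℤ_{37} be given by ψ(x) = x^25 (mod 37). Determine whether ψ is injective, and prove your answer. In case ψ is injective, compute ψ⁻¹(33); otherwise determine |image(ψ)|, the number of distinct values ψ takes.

34

Since 37 is prime, the nonzero elements of ℤ_{37} form a cyclic group of order 36.
As gcd(25, 36) = 1, raising to the 25th power is a bijection on this group: if a^25 ≡ b^25 then (ab^{−1})^25 = 1, and the only element of order dividing gcd(25, 36) = 1 is 1, so a = b.
With ψ(0) = 0 this makes ψ injective on all of ℤ_{37}, hence bijective (finite equal-size domain and codomain). In particular ψ is injective.
Since ψ is injective, we find the preimage of 33. The inverse of x ↦ x^25 on (ℤ_{37})^× is x ↦ x^13, because 25·13 = 325 = 9·36 + 1 ≡ 1 (mod 36) and x^{36} = 1 for x ≠ 0 (Fermat). So ψ⁻¹(33) = 33^13 mod 37.
Repeated squaring mod 37: 33^1 ≡ 33, 33^2 ≡ 33² = 1089 ≡ 16, 33^4 ≡ 16² = 256 ≡ 34, 33^8 ≡ 34² = 1156 ≡ 9. Since 13 = 8 + 4 + 1, 33^13 ≡ 9·34·33: 9·34 = 306 ≡ 10, then 10·33 = 330 ≡ 34. So 33^13 ≡ 34 (mod 37).
Hence ψ⁻¹(33) = 34.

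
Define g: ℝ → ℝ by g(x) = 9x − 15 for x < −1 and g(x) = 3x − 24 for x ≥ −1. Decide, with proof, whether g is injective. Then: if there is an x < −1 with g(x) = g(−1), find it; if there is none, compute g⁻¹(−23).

Both pieces are strictly increasing (slopes 9 and 3), so each is injective on its own interval.
The left piece maps (−∞, −1) onto (−∞, −24); the right piece maps [−1, ∞) onto [−27, ∞).
These images overlap. In particular g(−1) = −27 (right piece), and solving 9x − 15 = −27 on the left piece gives x = −4/3 < −1.
So g(−4/3) = g(−1) with −4/3 ≠ −1, and g is not injective. This x = −4/3 is the requested value below −1.

-4/3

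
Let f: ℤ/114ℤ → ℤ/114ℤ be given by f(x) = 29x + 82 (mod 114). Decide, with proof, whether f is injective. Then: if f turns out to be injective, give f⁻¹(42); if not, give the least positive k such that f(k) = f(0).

By definition, injectivity means: for all u, v in the domain, f(u) = f(v) implies u = v.
If f(u) = f(v), then 29u ≡ 29v (mod 114). Because gcd(29, 114) = 1, we may cancel 29 to get u ≡ v (mod 114).
So f is injective.
We now compute 29⁻¹ mod 114 explicitly. Euclid's algorithm: 114 = 3·29 + 27, 29 = 1·27 + 2, 27 = 13·2 + 1; back-substituting gives 1 = 59·29 − 15·114, so 29⁻¹ ≡ 59 (mod 114).
Since f is injective, we find f⁻¹(42): we need 29x ≡ 42 − 82 ≡ 74 (mod 114). Using 29⁻¹ = 59: x ≡ 59·74 = 4366 = 38·114 + 34, so x = 34.
Check: f(34) = 29·34 + 82 = 1068 = 9·114 + 42 ≡ 42 (mod 114).

34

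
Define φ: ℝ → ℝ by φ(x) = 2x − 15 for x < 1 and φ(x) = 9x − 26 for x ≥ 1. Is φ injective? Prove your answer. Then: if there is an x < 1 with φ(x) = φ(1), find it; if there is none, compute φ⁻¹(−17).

-1

Both pieces are strictly increasing (slopes 2 and 9), so each is injective on its own interval.
The left piece maps (−∞, 1) onto (−∞, −13); the right piece maps [1, ∞) onto [−17, ∞).
These images overlap. In particular φ(1) = −17 (right piece), and solving 2x − 15 = −17 on the left piece gives x = −1 < 1.
So φ(−1) = φ(1) with −1 ≠ 1, and φ is not injective. This x = −1 is the requested value below 1.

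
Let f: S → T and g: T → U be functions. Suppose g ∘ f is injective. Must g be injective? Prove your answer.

not injective

No. Take S = {1}, T = {1, 2}, U = {1, 2}, f(a) = a for each a ∈ S, and g(b) = 1 if b ∈ {1, 2} else g(b) = b.
Then g ∘ f = f is injective (S ⊂ T and f is the inclusion), but g(1) = g(2) = 1 with 1 ≠ 2, so g is not injective.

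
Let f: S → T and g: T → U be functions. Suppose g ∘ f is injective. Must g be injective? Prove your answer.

No. Take S = {1, 2}, T = {1, 2, 3, 4}, U = {1, 2, 3, 4}, f(a) = a for each a ∈ S, and g(b) = 3 if b ∈ {3, 4} else g(b) = b.
Then g ∘ f = f is injective (S ⊂ T and f is the inclusion), but g(3) = g(4) = 3 with 3 ≠ 4, so g is not injective.

not injective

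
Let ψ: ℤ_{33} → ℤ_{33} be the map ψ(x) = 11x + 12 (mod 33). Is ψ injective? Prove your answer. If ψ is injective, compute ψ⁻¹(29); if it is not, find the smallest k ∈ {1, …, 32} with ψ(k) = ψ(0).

We have gcd(11, 33) = 11 > 1. Taking a = 0 and b = 3: ψ(0) = 12 and ψ(3) = 11·3 + 12 = 45 ≡ 12 (mod 33).
So ψ(0) = ψ(3) while 0 ≠ 3, hence ψ is not injective.
Since ψ is not injective, we find the least positive k with ψ(k) = ψ(0): this means 11k ≡ 0 (mod 33), i.e. 33 ∣ 11k. Since gcd(11, 33) = 11, dividing through by 11 this holds exactly when 3 ∣ k.
The smallest positive such k is 3.

3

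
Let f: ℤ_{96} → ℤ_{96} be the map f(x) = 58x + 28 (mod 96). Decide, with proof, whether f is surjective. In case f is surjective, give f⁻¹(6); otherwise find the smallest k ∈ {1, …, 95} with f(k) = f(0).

Recall: f is surjective if every y in the codomain equals f(x) for some x in the domain.
Since gcd(58, 96) = 2, we have 58x ≡ 0 (mod 2) for all x, so f(x) ≡ 0 (mod 2).
But 1 ≢ 0 (mod 2), so 1 ∈ ℤ_{96} has no preimage. Therefore f is not surjective.
Since f is not surjective, we find the least positive k with f(k) = f(0): this means 58k ≡ 0 (mod 96), i.e. 96 ∣ 58k. Since gcd(58, 96) = 2, dividing through by 2 this holds exactly when 48 ∣ 29k, and as gcd(29, 48) = 1, exactly when 48 ∣ k.
The smallest positive such k is 48.

48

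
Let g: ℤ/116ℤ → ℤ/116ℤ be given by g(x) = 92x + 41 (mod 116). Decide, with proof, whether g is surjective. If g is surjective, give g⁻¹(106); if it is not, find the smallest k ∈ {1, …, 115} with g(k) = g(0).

Since gcd(92, 116) = 4, we have 92x ≡ 0 (mod 4) for all x, so g(x) ≡ 1 (mod 4).
But 0 ≢ 1 (mod 4), so 0 ∈ ℤ/116ℤ has no preimage. So g is not surjective.
Since g is not surjective, we find the least positive k with g(k) = g(0): this means 92k ≡ 0 (mod 116), i.e. 116 ∣ 92k. Since gcd(92, 116) = 4, dividing through by 4 this holds exactly when 29 ∣ 23k, and as gcd(23, 29) = 1, exactly when 29 ∣ k.
The smallest positive such k is 29.

29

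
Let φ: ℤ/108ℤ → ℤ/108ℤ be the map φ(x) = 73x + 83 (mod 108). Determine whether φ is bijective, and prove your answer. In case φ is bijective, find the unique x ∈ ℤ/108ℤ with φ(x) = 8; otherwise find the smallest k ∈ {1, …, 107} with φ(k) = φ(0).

33

Recall that φ is injective when φ(a) = φ(b) forces a = b.
Suppose φ(a) = φ(b) in ℤ/108ℤ. Then 73a + 83 ≡ 73b + 83 (mod 108), therefore 73(a − b) ≡ 0 (mod 108).
Since gcd(73, 108) = 1, 73 is invertible modulo 108, so a − b ≡ 0 (mod 108), i.e. a = b.
We now compute 73⁻¹ mod 108 explicitly. Euclid's algorithm: 108 = 1·73 + 35, 73 = 2·35 + 3, 35 = 11·3 + 2, 3 = 1·2 + 1; back-substituting gives 1 = 37·73 − 25·108, so 73⁻¹ ≡ 37 (mod 108).
For any y ∈ ℤ/108ℤ, x = 37(y − 83) mod 108 satisfies φ(x) = 73·37(y − 83) + 83 ≡ y (since 73·37 ≡ 1 mod 108). So every y has a preimage.
Therefore φ is bijective.
Since φ is bijective, we find φ⁻¹(8): we need 73x ≡ 8 − 83 ≡ 33 (mod 108). Using 73⁻¹ = 37: x ≡ 37·33 = 1221 = 11·108 + 33, so x = 33.
Check: φ(33) = 73·33 + 83 = 2492 = 23·108 + 8 ≡ 8 (mod 108).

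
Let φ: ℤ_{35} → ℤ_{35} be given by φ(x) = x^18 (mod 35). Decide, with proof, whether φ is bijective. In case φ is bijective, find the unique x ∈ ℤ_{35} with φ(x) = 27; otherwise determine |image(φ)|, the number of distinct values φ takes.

6

φ(2): Repeated squaring mod 35: 2^1 ≡ 2, 2^2 ≡ 2² = 4, 2^4 ≡ 4² = 16, 2^8 ≡ 16² = 256 ≡ 11, 2^16 ≡ 11² = 121 ≡ 16. Since 18 = 16 + 2, 2^18 ≡ 16·4: 16·4 = 64 ≡ 29. So 2^18 ≡ 29 (mod 35).
φ(3): Repeated squaring mod 35: 3^1 ≡ 3, 3^2 ≡ 3² = 9, 3^4 ≡ 9² = 81 ≡ 11, 3^8 ≡ 11² = 121 ≡ 16, 3^16 ≡ 16² = 256 ≡ 11. Since 18 = 16 + 2, 3^18 ≡ 11·9: 11·9 = 99 ≡ 29. So 3^18 ≡ 29 (mod 35).
So φ(2) = φ(3) = 29 while 2 ≠ 3, hence φ is not injective, hence not bijective.
Since φ is not bijective, we determine |image(φ)|. Computing x^18 mod 35 for each x (by repeated squaring, reducing mod 35 at every step), the values φ(0), φ(1), …, φ(34) are: 0, 1, 29, 29, 1, 15, 1, 14, 29, 1, 15, 1, 29, 29, 21, 15, 1, 29, 29, 1, 15, 21, 29, 29, 1, 15, 1, 29, 14, 1, 15, 1, 29, 29, 1.
The distinct values are {0, 1, 14, 15, 21, 29}; there are 6 of them.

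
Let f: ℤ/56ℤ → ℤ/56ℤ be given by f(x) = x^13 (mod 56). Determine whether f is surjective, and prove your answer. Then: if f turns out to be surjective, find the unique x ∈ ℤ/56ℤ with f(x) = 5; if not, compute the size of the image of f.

35

f(0) = 0^13 = 0.
f(14): Repeated squaring mod 56: 14^1 ≡ 14, 14^2 ≡ 14² = 196 ≡ 28, 14^4 ≡ 28² = 784 ≡ 0, 14^8 ≡ 0² = 0. Since 13 = 8 + 4 + 1, 14^13 ≡ 0·0·14: 0·0 = 0, then 0·14 = 0. So 14^13 ≡ 0 (mod 56).
So f(0) = f(14) = 0 while 0 ≠ 14, thus f is not injective.
A non-injective map from the 56-element set ℤ/56ℤ to itself takes at most 55 distinct values, so it cannot be surjective. Hence f is not surjective.
Since f is not surjective, we determine |image(f)|. Computing x^13 mod 56 for each x (by repeated squaring, reducing mod 56 at every step), the values f(0), f(1), …, f(55) are: 0, 1, 16, 3, 32, 5, 48, 7, 8, 9, 24, 11, 40, 13, 0, 15, 16, 17, 32, 19, 48, 21, 8, 23, 24, 25, 40, 27, 0, 29, 16, 31, 32, 33, 48, 35, 8, 37, 24, 39, 40, 41, 0, 43, 16, 45, 32, 47, 48, 49, 8, 51, 24, 53, 40, 55.
The distinct values are {0, 1, 3, 5, 7, 8, 9, 11, 13, 15, 16, 17, 19, 21, 23, 24, 25, 27, 29, 31, 32, 33, 35, 37, 39, 40, 41, 43, 45, 47, 48, 49, 51, 53, 55}; there are 35 of them.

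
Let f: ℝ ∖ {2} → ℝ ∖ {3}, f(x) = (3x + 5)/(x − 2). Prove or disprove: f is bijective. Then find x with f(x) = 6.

17/3

Suppose f(a) = f(b). Cross-multiplying: (3a + 5)(b − 2) = (3b + 5)(a − 2).
Expanding both sides and cancelling the symmetric terms leaves −11·(a − b) = 0. Since −11 ≠ 0, a = b. So f is injective.
For any y ≠ 3, solving y(x − 2) = 3x + 5 for x gives a well-defined x ≠ 2. So f is surjective.
So f is bijective.
Solving f(x) = 6: cross-multiplying gives 3x + 5 = 6(x − 2), which rearranges to −3x = −17, so x = 17/3.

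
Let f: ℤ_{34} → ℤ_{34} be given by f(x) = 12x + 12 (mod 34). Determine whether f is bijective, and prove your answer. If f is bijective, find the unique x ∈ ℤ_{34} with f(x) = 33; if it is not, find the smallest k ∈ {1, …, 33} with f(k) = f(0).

We have gcd(12, 34) = 2 > 1. Taking s = 0 and t = 17: f(0) = 12 and f(17) = 12·17 + 12 = 216 ≡ 12 (mod 34).
So f(0) = f(17) while 0 ≠ 17, so f is not injective, hence not bijective.
Since f is not bijective, we find the least positive k with f(k) = f(0): this means 12k ≡ 0 (mod 34), i.e. 34 ∣ 12k. Since gcd(12, 34) = 2, dividing through by 2 this holds exactly when 17 ∣ 6k, and as gcd(6, 17) = 1, exactly when 17 ∣ k.
The smallest positive such k is 17.

17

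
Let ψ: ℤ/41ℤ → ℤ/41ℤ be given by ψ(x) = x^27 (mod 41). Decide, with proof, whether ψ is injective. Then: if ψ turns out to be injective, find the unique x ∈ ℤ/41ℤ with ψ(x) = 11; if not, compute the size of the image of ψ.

Since 41 is prime, the nonzero elements of ℤ/41ℤ form a cyclic group of order 40.
As gcd(27, 40) = 1, raising to the 27th power is a bijection on this group: if u^27 ≡ v^27 then (uv^{−1})^27 = 1, and the only element of order dividing gcd(27, 40) = 1 is 1, so u = v.
With ψ(0) = 0 this makes ψ injective on all of ℤ/41ℤ, hence bijective (finite equal-size domain and codomain). In particular ψ is injective.
Since ψ is injective, we find the preimage of 11. The inverse of x ↦ x^27 on (ℤ/41ℤ)^× is x ↦ x^3, because 27·3 = 81 = 2·40 + 1 ≡ 1 (mod 40) and x^{40} = 1 for x ≠ 0 (Fermat). So ψ⁻¹(11) = 11^3 mod 41.
Repeated squaring mod 41: 11^1 ≡ 11, 11^2 ≡ 11² = 121 ≡ 39. Since 3 = 2 + 1, 11^3 ≡ 39·11: 39·11 = 429 ≡ 19. So 11^3 ≡ 19 (mod 41).
Hence ψ⁻¹(11) = 19.

19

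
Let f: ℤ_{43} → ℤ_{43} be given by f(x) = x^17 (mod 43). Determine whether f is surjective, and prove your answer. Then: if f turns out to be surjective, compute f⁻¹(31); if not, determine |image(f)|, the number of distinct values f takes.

9

Since 43 is prime, the nonzero elements of ℤ_{43} form a cyclic group of order 42.
As gcd(17, 42) = 1, raising to the 17th power is a bijection on this group: if a^17 ≡ b^17 then (ab^{−1})^17 = 1, and the only element of order dividing gcd(17, 42) = 1 is 1, so a = b.
With f(0) = 0 this makes f injective on all of ℤ_{43}, hence bijective (finite equal-size domain and codomain). In particular f is surjective.
Since f is surjective, we find the preimage of 31. The inverse of x ↦ x^17 on (ℤ_{43})^× is x ↦ x^5, because 17·5 = 85 = 2·42 + 1 ≡ 1 (mod 42) and x^{42} = 1 for x ≠ 0 (Fermat). So f⁻¹(31) = 31^5 mod 43.
Repeated squaring mod 43: 31^1 ≡ 31, 31^2 ≡ 31² = 961 ≡ 15, 31^4 ≡ 15² = 225 ≡ 10. Since 5 = 4 + 1, 31^5 ≡ 10·31: 10·31 = 310 ≡ 9. So 31^5 ≡ 9 (mod 43).
Hence f⁻¹(31) = 9.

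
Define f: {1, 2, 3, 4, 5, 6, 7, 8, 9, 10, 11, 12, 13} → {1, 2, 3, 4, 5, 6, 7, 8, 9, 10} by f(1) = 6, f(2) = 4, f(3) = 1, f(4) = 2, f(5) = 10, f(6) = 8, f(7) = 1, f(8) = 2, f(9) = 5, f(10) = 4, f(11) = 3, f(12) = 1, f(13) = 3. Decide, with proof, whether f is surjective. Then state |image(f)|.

8

No element maps to 7, so f is not surjective.
The image of f is {1, 2, 3, 4, 5, 6, 8, 10}, which has 8 elements.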